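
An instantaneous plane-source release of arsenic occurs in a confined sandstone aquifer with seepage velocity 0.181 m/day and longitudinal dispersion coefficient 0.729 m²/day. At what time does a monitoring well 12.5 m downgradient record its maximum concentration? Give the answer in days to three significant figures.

For the 1D instantaneous-source solution, setting ∂C/∂t = 0 at fixed x gives v²t² + 2Dt − x² = 0, so t = (√(D² + v²x²) − D)/v².
√(D² + v²x²) = √(0.729² + 0.181² × 12.5²) = 2.377; v² = 0.032761.
t = (2.377 − 0.729)/0.032761 = 50.3 days (vs. the pure-advection estimate x/v = 69.1 d).

50.3 days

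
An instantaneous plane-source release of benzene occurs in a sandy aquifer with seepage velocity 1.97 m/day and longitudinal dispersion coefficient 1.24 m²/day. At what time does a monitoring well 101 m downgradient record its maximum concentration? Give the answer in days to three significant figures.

For the 1D instantaneous-source solution, setting ∂C/∂t = 0 at fixed x gives v²t² + 2Dt − x² = 0, so t = (√(D² + v²x²) − D)/v².
√(D² + v²x²) = √(1.24² + 1.97² × 101²) = 199.0; v² = 3.8809.
t = (199.0 − 1.24)/3.8809 = 51.0 days (vs. the pure-advection estimate x/v = 51.3 d).

51.0 days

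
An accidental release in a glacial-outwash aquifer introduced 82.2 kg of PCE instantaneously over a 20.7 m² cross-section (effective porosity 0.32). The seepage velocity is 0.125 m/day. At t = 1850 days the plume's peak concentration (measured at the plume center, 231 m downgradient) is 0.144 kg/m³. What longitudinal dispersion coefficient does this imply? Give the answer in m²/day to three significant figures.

0.319 m²/day

At the plume center C_max = M/(n_e·A·√(4πDt)), so D = M²/(4πt·(n_e·A·C_max)²).
n_e·A·C_max = 0.32 × 20.7 × 0.144 = 0.9539 kg/m.
D = 82.2²/(4π × 1850 × 0.9539²) = 0.319 m²/day.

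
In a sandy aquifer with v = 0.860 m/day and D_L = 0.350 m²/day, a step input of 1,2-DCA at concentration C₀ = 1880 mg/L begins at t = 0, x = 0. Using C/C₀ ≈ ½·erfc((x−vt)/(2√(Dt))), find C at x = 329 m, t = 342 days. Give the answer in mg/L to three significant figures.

22.7 mg/L

For a continuous step input, C/C₀ ≈ ½·erfc((x−vt)/(2√(Dt))).
vt = 0.860 × 342 = 294.12 m and 2√(Dt) = 2√(0.350 × 342) = 21.88 m.
Argument (x−vt)/(2√(Dt)) = (329 − 294.12)/21.88 = 1.594; ½·erfc(1.594) = 0.01209.
C = 1880 × 0.01209 = 22.7 mg/L.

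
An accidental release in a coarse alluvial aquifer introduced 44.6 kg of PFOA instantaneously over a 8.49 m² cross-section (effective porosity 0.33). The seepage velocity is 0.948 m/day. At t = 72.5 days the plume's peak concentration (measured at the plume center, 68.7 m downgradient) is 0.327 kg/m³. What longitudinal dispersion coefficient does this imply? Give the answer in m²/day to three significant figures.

2.60 m²/day

At the plume center C_max = M/(n_e·A·√(4πDt)), so D = M²/(4πt·(n_e·A·C_max)²).
n_e·A·C_max = 0.33 × 8.49 × 0.327 = 0.9162 kg/m.
D = 44.6²/(4π × 72.5 × 0.9162²) = 2.60 m²/day.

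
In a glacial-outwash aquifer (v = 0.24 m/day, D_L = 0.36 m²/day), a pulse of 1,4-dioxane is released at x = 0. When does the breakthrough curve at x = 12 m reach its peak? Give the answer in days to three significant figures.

44.1 days

For the 1D instantaneous-source solution, setting ∂C/∂t = 0 at fixed x gives v²t² + 2Dt − x² = 0, so t = (√(D² + v²x²) − D)/v².
√(D² + v²x²) = √(0.36² + 0.24² × 12²) = 2.902; v² = 0.0576.
t = (2.902 − 0.36)/0.0576 = 44.1 days (vs. the pure-advection estimate x/v = 50.0 d).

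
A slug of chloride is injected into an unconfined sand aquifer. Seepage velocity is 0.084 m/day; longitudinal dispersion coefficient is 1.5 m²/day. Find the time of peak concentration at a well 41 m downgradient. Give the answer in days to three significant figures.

For the 1D instantaneous-source solution, setting ∂C/∂t = 0 at fixed x gives v²t² + 2Dt − x² = 0, so t = (√(D² + v²x²) − D)/v².
√(D² + v²x²) = √(1.5² + 0.084² × 41²) = 3.756; v² = 0.007056.
t = (3.756 − 1.5)/0.007056 = 320 days (vs. the pure-advection estimate x/v = 488 d).

320 days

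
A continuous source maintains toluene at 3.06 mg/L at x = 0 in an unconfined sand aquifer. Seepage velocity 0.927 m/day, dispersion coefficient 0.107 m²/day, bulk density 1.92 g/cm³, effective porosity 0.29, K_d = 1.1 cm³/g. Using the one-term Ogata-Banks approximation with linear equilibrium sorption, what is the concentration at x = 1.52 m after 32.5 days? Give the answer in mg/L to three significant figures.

Retardation factor R = 1 + ρ_b·K_d/n = 1 + 1.92 × 1.1/0.29 = 8.283.
Sorption retards both mechanisms: v_R = v/R = 0.1119 m/day, D_R = D/R = 0.01292 m²/day.
v_R·t = 0.1119 × 32.5 = 3.63675 m; 2√(D_R t) = 1.296 m; argument = (1.52 − 3.63675)/1.296 = -1.633.
C = C₀ × ½·erfc(-1.633) = 3.06 × 0.9895 = 3.03 mg/L.

3.03 mg/L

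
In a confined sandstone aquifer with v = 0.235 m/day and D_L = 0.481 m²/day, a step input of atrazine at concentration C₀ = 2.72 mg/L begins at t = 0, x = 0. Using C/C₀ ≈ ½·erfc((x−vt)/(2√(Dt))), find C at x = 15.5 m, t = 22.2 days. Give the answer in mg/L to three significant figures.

0.0355 mg/L

For a continuous step input, C/C₀ ≈ ½·erfc((x−vt)/(2√(Dt))).
vt = 0.235 × 22.2 = 5.217 m and 2√(Dt) = 2√(0.481 × 22.2) = 6.536 m.
Argument (x−vt)/(2√(Dt)) = (15.5 − 5.217)/6.536 = 1.573; ½·erfc(1.573) = 0.01306.
C = 2.72 × 0.01306 = 0.0355 mg/L.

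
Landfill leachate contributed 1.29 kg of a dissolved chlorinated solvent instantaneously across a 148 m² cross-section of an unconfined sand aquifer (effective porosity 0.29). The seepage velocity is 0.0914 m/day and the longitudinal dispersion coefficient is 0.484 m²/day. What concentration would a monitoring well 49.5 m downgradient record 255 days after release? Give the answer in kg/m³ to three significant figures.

For an instantaneous plane source, C(x,t) = M/(n_e·A·√(4πDt)) · exp(−(x−vt)²/(4Dt)), with n_e·A the pore (flow) area.
Plume center vt = 0.0914 × 255 = 23.307 m, so the well at 49.5 m is 26.193 m downgradient of the peak.
√(4πDt) = 39.38 m, giving peak height M/(n_e·A·√(4πDt)) = 1.29/(0.29 × 148 × 39.38) = 0.0007632 kg/m³.
(x−vt)²/(4Dt) = (26.193)²/(4 × 0.484 × 255) = 1.390; exp(−1.390) = 0.2491.
C = 0.0007632 × 0.2491 = 0.000190 kg/m³.

0.000190 kg/m³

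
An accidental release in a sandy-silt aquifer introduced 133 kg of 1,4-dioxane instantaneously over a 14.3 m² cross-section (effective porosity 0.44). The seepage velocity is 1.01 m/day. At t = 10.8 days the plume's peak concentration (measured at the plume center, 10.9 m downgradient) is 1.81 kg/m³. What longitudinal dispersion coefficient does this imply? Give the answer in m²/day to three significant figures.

At the plume center C_max = M/(n_e·A·√(4πDt)), so D = M²/(4πt·(n_e·A·C_max)²).
n_e·A·C_max = 0.44 × 14.3 × 1.81 = 11.39 kg/m.
D = 133²/(4π × 10.8 × 11.39²) = 1.00 m²/day.

1.00 m²/day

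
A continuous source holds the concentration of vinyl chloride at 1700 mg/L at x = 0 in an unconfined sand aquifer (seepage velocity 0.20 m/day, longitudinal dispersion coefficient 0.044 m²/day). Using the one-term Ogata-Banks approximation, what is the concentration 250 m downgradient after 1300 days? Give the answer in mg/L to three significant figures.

1400 mg/L

For a continuous step input, C/C₀ ≈ ½·erfc((x−vt)/(2√(Dt))).
vt = 0.20 × 1300 = 260 m and 2√(Dt) = 2√(0.044 × 1300) = 15.13 m.
Argument (x−vt)/(2√(Dt)) = (250 − 260)/15.13 = -0.6609; ½·erfc(-0.6609) = 0.8250.
C = 1700 × 0.8250 = 1400 mg/L.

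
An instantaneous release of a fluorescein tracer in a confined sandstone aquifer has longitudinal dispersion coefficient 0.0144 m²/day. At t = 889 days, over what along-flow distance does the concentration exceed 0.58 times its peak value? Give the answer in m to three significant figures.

The plume is Gaussian with σ = √(2Dt) = √(2 × 0.0144 × 889) = 5.060 m.
C/C_peak = exp(−Δx²/(2σ²)) = 0.58 ⇒ Δx = σ·√(−2 ln 0.58) = 5.060 × 1.044 = 5.283 m.
Width = 2Δx = 10.6 m.

10.6 m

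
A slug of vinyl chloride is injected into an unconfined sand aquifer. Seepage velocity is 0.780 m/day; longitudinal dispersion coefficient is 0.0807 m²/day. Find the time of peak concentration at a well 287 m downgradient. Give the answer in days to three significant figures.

368 days

For the 1D instantaneous-source solution, setting ∂C/∂t = 0 at fixed x gives v²t² + 2Dt − x² = 0, so t = (√(D² + v²x²) − D)/v².
√(D² + v²x²) = √(0.0807² + 0.780² × 287²) = 223.9; v² = 0.6084.
t = (223.9 − 0.0807)/0.6084 = 368 days (vs. the pure-advection estimate x/v = 368 d).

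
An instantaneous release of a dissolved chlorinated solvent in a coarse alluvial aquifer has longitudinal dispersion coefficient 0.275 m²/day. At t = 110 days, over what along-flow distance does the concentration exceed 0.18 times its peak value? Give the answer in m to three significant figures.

The plume is Gaussian with σ = √(2Dt) = √(2 × 0.275 × 110) = 7.778 m.
C/C_peak = exp(−Δx²/(2σ²)) = 0.18 ⇒ Δx = σ·√(−2 ln 0.18) = 7.778 × 1.852 = 14.40 m.
Width = 2Δx = 28.8 m.

28.8 m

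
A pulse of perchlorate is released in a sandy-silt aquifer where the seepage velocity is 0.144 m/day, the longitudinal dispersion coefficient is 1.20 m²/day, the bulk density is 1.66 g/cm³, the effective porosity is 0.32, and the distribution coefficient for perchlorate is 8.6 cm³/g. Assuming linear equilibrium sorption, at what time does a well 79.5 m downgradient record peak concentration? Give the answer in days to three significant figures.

Retardation factor R = 1 + ρ_b·K_d/n = 1 + 1.66 × 8.6/0.32 = 45.61.
Sorption retards both mechanisms: v_R = v/R = 0.003157 m/day, D_R = D/R = 0.02631 m²/day.
Peak time from v_R²t² + 2D_R t − x² = 0: t = (√(D_R² + v_R²x²) − D_R)/v_R².
√(D_R² + v_R²x²) = √(0.02631² + 0.003157² × 79.5²) = 0.2524; v_R² = 9.967e-06.
t = (0.2524 − 0.02631)/9.967e-06 = 22700 days.

22700 days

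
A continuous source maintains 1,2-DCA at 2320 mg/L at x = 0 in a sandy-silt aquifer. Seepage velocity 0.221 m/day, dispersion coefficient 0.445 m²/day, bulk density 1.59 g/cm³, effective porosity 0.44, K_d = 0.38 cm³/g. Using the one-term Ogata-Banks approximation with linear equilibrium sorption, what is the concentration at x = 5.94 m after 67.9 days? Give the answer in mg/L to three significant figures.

1230 mg/L

Retardation factor R = 1 + ρ_b·K_d/n = 1 + 1.59 × 0.38/0.44 = 2.373.
Sorption retards both mechanisms: v_R = v/R = 0.09313 m/day, D_R = D/R = 0.1875 m²/day.
v_R·t = 0.09313 × 67.9 = 6.323527 m; 2√(D_R t) = 7.136 m; argument = (5.94 − 6.323527)/7.136 = -0.05375.
C = C₀ × ½·erfc(-0.05375) = 2320 × 0.5303 = 1230 mg/L.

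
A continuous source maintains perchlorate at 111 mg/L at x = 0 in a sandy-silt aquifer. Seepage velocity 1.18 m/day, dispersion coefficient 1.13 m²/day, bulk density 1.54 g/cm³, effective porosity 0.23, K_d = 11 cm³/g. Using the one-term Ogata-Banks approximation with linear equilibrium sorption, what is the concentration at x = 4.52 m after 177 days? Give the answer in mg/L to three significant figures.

Retardation factor R = 1 + ρ_b·K_d/n = 1 + 1.54 × 11/0.23 = 74.65.
Sorption retards both mechanisms: v_R = v/R = 0.01581 m/day, D_R = D/R = 0.01514 m²/day.
v_R·t = 0.01581 × 177 = 2.79837 m; 2√(D_R t) = 3.274 m; argument = (4.52 − 2.79837)/3.274 = 0.5258.
C = C₀ × ½·erfc(0.5258) = 111 × 0.2286 = 25.4 mg/L.

25.4 mg/L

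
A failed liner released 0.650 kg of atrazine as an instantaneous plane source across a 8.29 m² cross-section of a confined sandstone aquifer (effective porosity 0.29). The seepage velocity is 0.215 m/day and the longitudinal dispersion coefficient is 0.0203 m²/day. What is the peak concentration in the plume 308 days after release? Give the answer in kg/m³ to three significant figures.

0.0305 kg/m³

The peak of an instantaneous 1D plume sits at x = vt; there the Gaussian factor is 1 and C_max = M/(n_e·A·√(4πDt)), where n_e·A is the pore area the mass is dissolved in.
√(4πDt) = √(4π × 0.0203 × 308) = 8.864 m, so C_max = 0.650/(0.29 × 8.29 × 8.864) = 0.0305 kg/m³.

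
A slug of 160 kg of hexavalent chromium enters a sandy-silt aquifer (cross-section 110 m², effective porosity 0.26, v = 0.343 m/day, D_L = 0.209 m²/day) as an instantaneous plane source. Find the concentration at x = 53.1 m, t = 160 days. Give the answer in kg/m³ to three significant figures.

For an instantaneous plane source, C(x,t) = M/(n_e·A·√(4πDt)) · exp(−(x−vt)²/(4Dt)), with n_e·A the pore (flow) area.
Plume center vt = 0.343 × 160 = 54.88 m, so the well at 53.1 m is 1.78 m upgradient of the peak.
√(4πDt) = 20.50 m, giving peak height M/(n_e·A·√(4πDt)) = 160/(0.26 × 110 × 20.50) = 0.2729 kg/m³.
(x−vt)²/(4Dt) = (-1.78)²/(4 × 0.209 × 160) = 0.02369; exp(−0.02369) = 0.9766.
C = 0.2729 × 0.9766 = 0.267 kg/m³.

0.267 kg/m³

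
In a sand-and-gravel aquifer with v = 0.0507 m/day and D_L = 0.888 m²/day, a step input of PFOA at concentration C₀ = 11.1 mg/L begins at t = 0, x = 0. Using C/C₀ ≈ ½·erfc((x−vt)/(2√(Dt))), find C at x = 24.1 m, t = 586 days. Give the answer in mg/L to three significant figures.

6.32 mg/L

For a continuous step input, C/C₀ ≈ ½·erfc((x−vt)/(2√(Dt))).
vt = 0.0507 × 586 = 29.7102 m and 2√(Dt) = 2√(0.888 × 586) = 45.62 m.
Argument (x−vt)/(2√(Dt)) = (24.1 − 29.7102)/45.62 = -0.1230; ½·erfc(-0.1230) = 0.5690.
C = 11.1 × 0.5690 = 6.32 mg/L.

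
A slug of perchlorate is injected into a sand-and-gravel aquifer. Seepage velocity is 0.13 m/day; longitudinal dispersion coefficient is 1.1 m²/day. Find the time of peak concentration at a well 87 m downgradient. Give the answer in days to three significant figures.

For the 1D instantaneous-source solution, setting ∂C/∂t = 0 at fixed x gives v²t² + 2Dt − x² = 0, so t = (√(D² + v²x²) − D)/v².
√(D² + v²x²) = √(1.1² + 0.13² × 87²) = 11.36; v² = 0.0169.
t = (11.36 − 1.1)/0.0169 = 607 days (vs. the pure-advection estimate x/v = 669 d).

607 days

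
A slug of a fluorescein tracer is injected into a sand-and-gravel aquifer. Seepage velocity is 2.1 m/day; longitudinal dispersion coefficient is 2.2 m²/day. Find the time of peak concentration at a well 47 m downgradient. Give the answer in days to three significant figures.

For the 1D instantaneous-source solution, setting ∂C/∂t = 0 at fixed x gives v²t² + 2Dt − x² = 0, so t = (√(D² + v²x²) − D)/v².
√(D² + v²x²) = √(2.2² + 2.1² × 47²) = 98.72; v² = 4.41.
t = (98.72 − 2.2)/4.41 = 21.9 days (vs. the pure-advection estimate x/v = 22.4 d).

21.9 days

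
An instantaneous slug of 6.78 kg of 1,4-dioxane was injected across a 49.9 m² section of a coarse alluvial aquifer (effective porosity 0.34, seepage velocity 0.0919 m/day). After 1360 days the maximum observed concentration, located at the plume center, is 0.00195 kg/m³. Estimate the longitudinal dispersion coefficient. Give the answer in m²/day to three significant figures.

2.46 m²/day

At the plume center C_max = M/(n_e·A·√(4πDt)), so D = M²/(4πt·(n_e·A·C_max)²).
n_e·A·C_max = 0.34 × 49.9 × 0.00195 = 0.03308 kg/m.
D = 6.78²/(4π × 1360 × 0.03308²) = 2.46 m²/day.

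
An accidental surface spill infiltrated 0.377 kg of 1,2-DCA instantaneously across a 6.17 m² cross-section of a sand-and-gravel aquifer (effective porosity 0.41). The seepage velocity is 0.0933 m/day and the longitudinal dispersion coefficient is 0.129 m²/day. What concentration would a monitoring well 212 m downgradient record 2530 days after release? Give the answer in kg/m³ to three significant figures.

0.00149 kg/m³

For an instantaneous plane source, C(x,t) = M/(n_e·A·√(4πDt)) · exp(−(x−vt)²/(4Dt)), with n_e·A the pore (flow) area.
Plume center vt = 0.0933 × 2530 = 236.049 m, so the well at 212 m is 24.049 m upgradient of the peak.
√(4πDt) = 64.04 m, giving peak height M/(n_e·A·√(4πDt)) = 0.377/(0.41 × 6.17 × 64.04) = 0.002327 kg/m³.
(x−vt)²/(4Dt) = (-24.049)²/(4 × 0.129 × 2530) = 0.4430; exp(−0.4430) = 0.6421.
C = 0.002327 × 0.6421 = 0.00149 kg/m³.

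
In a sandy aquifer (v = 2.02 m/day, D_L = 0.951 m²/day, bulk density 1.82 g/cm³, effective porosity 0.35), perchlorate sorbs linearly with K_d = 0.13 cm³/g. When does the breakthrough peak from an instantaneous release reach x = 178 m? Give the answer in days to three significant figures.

147 days

Retardation factor R = 1 + ρ_b·K_d/n = 1 + 1.82 × 0.13/0.35 = 1.676.
Sorption retards both mechanisms: v_R = v/R = 1.205 m/day, D_R = D/R = 0.5674 m²/day.
Peak time from v_R²t² + 2D_R t − x² = 0: t = (√(D_R² + v_R²x²) − D_R)/v_R².
√(D_R² + v_R²x²) = √(0.5674² + 1.205² × 178²) = 214.5; v_R² = 1.452.
t = (214.5 − 0.5674)/1.452 = 147 days.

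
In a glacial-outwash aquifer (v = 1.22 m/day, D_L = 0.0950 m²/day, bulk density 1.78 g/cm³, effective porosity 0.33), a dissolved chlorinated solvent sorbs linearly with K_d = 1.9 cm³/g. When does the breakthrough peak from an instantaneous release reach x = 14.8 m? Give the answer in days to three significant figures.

136 days

Retardation factor R = 1 + ρ_b·K_d/n = 1 + 1.78 × 1.9/0.33 = 11.25.
Sorption retards both mechanisms: v_R = v/R = 0.1084 m/day, D_R = D/R = 0.008444 m²/day.
Peak time from v_R²t² + 2D_R t − x² = 0: t = (√(D_R² + v_R²x²) − D_R)/v_R².
√(D_R² + v_R²x²) = √(0.008444² + 0.1084² × 14.8²) = 1.604; v_R² = 0.01175.
t = (1.604 − 0.008444)/0.01175 = 136 days.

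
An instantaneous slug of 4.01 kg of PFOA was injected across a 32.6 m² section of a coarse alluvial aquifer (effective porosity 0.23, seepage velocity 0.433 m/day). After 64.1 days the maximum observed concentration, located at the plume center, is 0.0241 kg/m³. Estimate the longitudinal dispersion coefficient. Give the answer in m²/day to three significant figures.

0.611 m²/day

At the plume center C_max = M/(n_e·A·√(4πDt)), so D = M²/(4πt·(n_e·A·C_max)²).
n_e·A·C_max = 0.23 × 32.6 × 0.0241 = 0.1807 kg/m.
D = 4.01²/(4π × 64.1 × 0.1807²) = 0.611 m²/day.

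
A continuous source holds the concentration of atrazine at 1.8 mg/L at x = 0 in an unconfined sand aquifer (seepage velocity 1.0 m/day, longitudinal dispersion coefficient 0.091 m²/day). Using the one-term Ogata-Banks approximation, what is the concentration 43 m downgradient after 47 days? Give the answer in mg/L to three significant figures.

For a continuous step input, C/C₀ ≈ ½·erfc((x−vt)/(2√(Dt))).
vt = 1.0 × 47 = 47 m and 2√(Dt) = 2√(0.091 × 47) = 4.136 m.
Argument (x−vt)/(2√(Dt)) = (43 − 47)/4.136 = -0.9671; ½·erfc(-0.9671) = 0.9143.
C = 1.8 × 0.9143 = 1.65 mg/L.

1.65 mg/L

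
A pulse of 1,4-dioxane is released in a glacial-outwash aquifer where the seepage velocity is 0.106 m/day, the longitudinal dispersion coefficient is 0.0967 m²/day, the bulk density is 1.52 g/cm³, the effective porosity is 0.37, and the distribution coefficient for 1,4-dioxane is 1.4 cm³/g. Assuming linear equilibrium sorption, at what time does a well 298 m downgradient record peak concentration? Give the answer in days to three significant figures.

Retardation factor R = 1 + ρ_b·K_d/n = 1 + 1.52 × 1.4/0.37 = 6.751.
Sorption retards both mechanisms: v_R = v/R = 0.01570 m/day, D_R = D/R = 0.01432 m²/day.
Peak time from v_R²t² + 2D_R t − x² = 0: t = (√(D_R² + v_R²x²) − D_R)/v_R².
√(D_R² + v_R²x²) = √(0.01432² + 0.01570² × 298²) = 4.679; v_R² = 0.0002465.
t = (4.679 − 0.01432)/0.0002465 = 18900 days.

18900 days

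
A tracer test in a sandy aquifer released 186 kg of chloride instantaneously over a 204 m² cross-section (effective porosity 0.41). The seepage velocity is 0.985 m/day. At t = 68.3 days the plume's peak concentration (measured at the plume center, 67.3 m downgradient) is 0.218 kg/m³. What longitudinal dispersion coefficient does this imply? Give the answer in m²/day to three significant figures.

0.121 m²/day

At the plume center C_max = M/(n_e·A·√(4πDt)), so D = M²/(4πt·(n_e·A·C_max)²).
n_e·A·C_max = 0.41 × 204 × 0.218 = 18.23 kg/m.
D = 186²/(4π × 68.3 × 18.23²) = 0.121 m²/day.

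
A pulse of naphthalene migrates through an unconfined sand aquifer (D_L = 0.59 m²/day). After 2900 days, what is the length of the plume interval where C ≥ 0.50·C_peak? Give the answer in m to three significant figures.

The plume is Gaussian with σ = √(2Dt) = √(2 × 0.59 × 2900) = 58.50 m.
C/C_peak = exp(−Δx²/(2σ²)) = 0.50 ⇒ Δx = σ·√(−2 ln 0.50) = 58.50 × 1.177 = 68.85 m.
Width = 2Δx = 138 m.

138 m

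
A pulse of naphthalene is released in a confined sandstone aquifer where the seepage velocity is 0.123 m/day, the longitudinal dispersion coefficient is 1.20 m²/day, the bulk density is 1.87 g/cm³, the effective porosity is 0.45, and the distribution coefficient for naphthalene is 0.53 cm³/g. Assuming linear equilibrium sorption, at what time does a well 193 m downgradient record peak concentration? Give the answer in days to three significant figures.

4780 days

Retardation factor R = 1 + ρ_b·K_d/n = 1 + 1.87 × 0.53/0.45 = 3.202.
Sorption retards both mechanisms: v_R = v/R = 0.03841 m/day, D_R = D/R = 0.3748 m²/day.
Peak time from v_R²t² + 2D_R t − x² = 0: t = (√(D_R² + v_R²x²) − D_R)/v_R².
√(D_R² + v_R²x²) = √(0.3748² + 0.03841² × 193²) = 7.423; v_R² = 0.001475.
t = (7.423 − 0.3748)/0.001475 = 4780 days.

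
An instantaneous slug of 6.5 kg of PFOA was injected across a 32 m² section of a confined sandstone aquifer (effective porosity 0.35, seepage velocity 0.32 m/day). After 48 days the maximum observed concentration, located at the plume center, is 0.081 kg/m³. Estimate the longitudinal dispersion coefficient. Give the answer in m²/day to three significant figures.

At the plume center C_max = M/(n_e·A·√(4πDt)), so D = M²/(4πt·(n_e·A·C_max)²).
n_e·A·C_max = 0.35 × 32 × 0.081 = 0.9072 kg/m.
D = 6.5²/(4π × 48 × 0.9072²) = 0.0851 m²/day.

0.0851 m²/day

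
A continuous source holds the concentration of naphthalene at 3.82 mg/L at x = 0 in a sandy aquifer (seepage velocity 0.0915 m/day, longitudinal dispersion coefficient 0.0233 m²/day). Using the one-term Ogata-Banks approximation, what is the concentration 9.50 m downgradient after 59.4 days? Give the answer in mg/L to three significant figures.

For a continuous step input, C/C₀ ≈ ½·erfc((x−vt)/(2√(Dt))).
vt = 0.0915 × 59.4 = 5.4351 m and 2√(Dt) = 2√(0.0233 × 59.4) = 2.353 m.
Argument (x−vt)/(2√(Dt)) = (9.50 − 5.4351)/2.353 = 1.728; ½·erfc(1.728) = 0.007268.
C = 3.82 × 0.007268 = 0.0278 mg/L.

0.0278 mg/L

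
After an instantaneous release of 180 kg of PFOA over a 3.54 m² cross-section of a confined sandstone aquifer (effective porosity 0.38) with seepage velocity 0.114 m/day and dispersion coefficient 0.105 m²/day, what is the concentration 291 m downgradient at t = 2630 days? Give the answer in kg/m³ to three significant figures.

For an instantaneous plane source, C(x,t) = M/(n_e·A·√(4πDt)) · exp(−(x−vt)²/(4Dt)), with n_e·A the pore (flow) area.
Plume center vt = 0.114 × 2630 = 299.82 m, so the well at 291 m is 8.82 m upgradient of the peak.
√(4πDt) = 58.91 m, giving peak height M/(n_e·A·√(4πDt)) = 180/(0.38 × 3.54 × 58.91) = 2.271 kg/m³.
(x−vt)²/(4Dt) = (-8.82)²/(4 × 0.105 × 2630) = 0.07043; exp(−0.07043) = 0.9320.
C = 2.271 × 0.9320 = 2.12 kg/m³.

2.12 kg/m³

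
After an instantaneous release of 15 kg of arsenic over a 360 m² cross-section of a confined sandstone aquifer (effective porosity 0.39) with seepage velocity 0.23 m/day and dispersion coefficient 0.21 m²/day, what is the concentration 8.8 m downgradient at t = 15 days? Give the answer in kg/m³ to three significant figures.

For an instantaneous plane source, C(x,t) = M/(n_e·A·√(4πDt)) · exp(−(x−vt)²/(4Dt)), with n_e·A the pore (flow) area.
Plume center vt = 0.23 × 15 = 3.45 m, so the well at 8.8 m is 5.35 m downgradient of the peak.
√(4πDt) = 6.292 m, giving peak height M/(n_e·A·√(4πDt)) = 15/(0.39 × 360 × 6.292) = 0.01698 kg/m³.
(x−vt)²/(4Dt) = (5.35)²/(4 × 0.21 × 15) = 2.272; exp(−2.272) = 0.1031.
C = 0.01698 × 0.1031 = 0.00175 kg/m³.

0.00175 kg/m³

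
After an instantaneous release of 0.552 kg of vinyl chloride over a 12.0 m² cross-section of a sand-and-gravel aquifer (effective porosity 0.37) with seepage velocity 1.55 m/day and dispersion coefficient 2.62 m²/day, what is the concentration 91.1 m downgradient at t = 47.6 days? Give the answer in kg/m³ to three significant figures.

For an instantaneous plane source, C(x,t) = M/(n_e·A·√(4πDt)) · exp(−(x−vt)²/(4Dt)), with n_e·A the pore (flow) area.
Plume center vt = 1.55 × 47.6 = 73.78 m, so the well at 91.1 m is 17.32 m downgradient of the peak.
√(4πDt) = 39.59 m, giving peak height M/(n_e·A·√(4πDt)) = 0.552/(0.37 × 12.0 × 39.59) = 0.003140 kg/m³.
(x−vt)²/(4Dt) = (17.32)²/(4 × 2.62 × 47.6) = 0.6014; exp(−0.6014) = 0.5480.
C = 0.003140 × 0.5480 = 0.00172 kg/m³.

0.00172 kg/m³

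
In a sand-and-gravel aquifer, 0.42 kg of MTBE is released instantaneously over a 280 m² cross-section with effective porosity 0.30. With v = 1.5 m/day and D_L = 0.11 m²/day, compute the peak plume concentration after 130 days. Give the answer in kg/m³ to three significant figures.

The peak of an instantaneous 1D plume sits at x = vt; there the Gaussian factor is 1 and C_max = M/(n_e·A·√(4πDt)), where n_e·A is the pore area the mass is dissolved in.
√(4πDt) = √(4π × 0.11 × 130) = 13.41 m, so C_max = 0.42/(0.30 × 280 × 13.41) = 0.000373 kg/m³.

0.000373 kg/m³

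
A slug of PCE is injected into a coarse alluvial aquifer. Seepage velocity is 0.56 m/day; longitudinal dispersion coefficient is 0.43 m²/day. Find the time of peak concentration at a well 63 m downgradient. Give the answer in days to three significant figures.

111 days

For the 1D instantaneous-source solution, setting ∂C/∂t = 0 at fixed x gives v²t² + 2Dt − x² = 0, so t = (√(D² + v²x²) − D)/v².
√(D² + v²x²) = √(0.43² + 0.56² × 63²) = 35.28; v² = 0.3136.
t = (35.28 − 0.43)/0.3136 = 111 days (vs. the pure-advection estimate x/v = 112 d).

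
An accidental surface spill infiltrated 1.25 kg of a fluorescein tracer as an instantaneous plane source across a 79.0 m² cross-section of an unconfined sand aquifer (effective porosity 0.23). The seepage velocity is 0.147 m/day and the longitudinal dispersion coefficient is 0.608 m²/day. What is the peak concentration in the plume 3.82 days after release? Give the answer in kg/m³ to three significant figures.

0.0127 kg/m³

The peak of an instantaneous 1D plume sits at x = vt; there the Gaussian factor is 1 and C_max = M/(n_e·A·√(4πDt)), where n_e·A is the pore area the mass is dissolved in.
√(4πDt) = √(4π × 0.608 × 3.82) = 5.402 m, so C_max = 1.25/(0.23 × 79.0 × 5.402) = 0.0127 kg/m³.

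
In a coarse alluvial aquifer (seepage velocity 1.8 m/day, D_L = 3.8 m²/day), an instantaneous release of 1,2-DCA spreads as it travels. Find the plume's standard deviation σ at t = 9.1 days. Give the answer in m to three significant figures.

Dispersive spreading gives a Gaussian with σ² = 2Dt; advection only shifts the center.
σ = √(2 × 3.8 × 9.1) = 8.32 m.

8.32 m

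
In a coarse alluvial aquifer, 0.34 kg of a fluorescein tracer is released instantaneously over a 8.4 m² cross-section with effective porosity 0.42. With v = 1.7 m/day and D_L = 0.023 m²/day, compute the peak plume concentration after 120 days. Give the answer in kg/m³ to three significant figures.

0.0164 kg/m³

The peak of an instantaneous 1D plume sits at x = vt; there the Gaussian factor is 1 and C_max = M/(n_e·A·√(4πDt)), where n_e·A is the pore area the mass is dissolved in.
√(4πDt) = √(4π × 0.023 × 120) = 5.889 m, so C_max = 0.34/(0.42 × 8.4 × 5.889) = 0.0164 kg/m³.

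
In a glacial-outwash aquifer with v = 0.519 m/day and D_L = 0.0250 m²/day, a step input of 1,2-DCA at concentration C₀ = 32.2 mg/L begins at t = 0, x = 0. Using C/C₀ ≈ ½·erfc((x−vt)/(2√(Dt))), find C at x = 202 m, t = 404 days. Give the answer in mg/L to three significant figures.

For a continuous step input, C/C₀ ≈ ½·erfc((x−vt)/(2√(Dt))).
vt = 0.519 × 404 = 209.676 m and 2√(Dt) = 2√(0.0250 × 404) = 6.356 m.
Argument (x−vt)/(2√(Dt)) = (202 − 209.676)/6.356 = -1.208; ½·erfc(-1.208) = 0.9562.
C = 32.2 × 0.9562 = 30.8 mg/L.

30.8 mg/L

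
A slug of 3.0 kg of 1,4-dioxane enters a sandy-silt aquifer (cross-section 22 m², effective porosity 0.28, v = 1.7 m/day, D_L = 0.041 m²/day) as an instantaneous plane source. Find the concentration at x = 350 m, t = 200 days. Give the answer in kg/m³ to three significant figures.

0.00227 kg/m³

For an instantaneous plane source, C(x,t) = M/(n_e·A·√(4πDt)) · exp(−(x−vt)²/(4Dt)), with n_e·A the pore (flow) area.
Plume center vt = 1.7 × 200 = 340 m, so the well at 350 m is 10 m downgradient of the peak.
√(4πDt) = 10.15 m, giving peak height M/(n_e·A·√(4πDt)) = 3.0/(0.28 × 22 × 10.15) = 0.04798 kg/m³.
(x−vt)²/(4Dt) = (10)²/(4 × 0.041 × 200) = 3.049; exp(−3.049) = 0.04741.
C = 0.04798 × 0.04741 = 0.00227 kg/m³.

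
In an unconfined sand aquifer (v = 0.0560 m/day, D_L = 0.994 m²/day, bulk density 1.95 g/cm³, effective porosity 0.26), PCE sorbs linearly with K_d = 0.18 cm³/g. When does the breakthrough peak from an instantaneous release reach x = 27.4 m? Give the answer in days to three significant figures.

625 days

Retardation factor R = 1 + ρ_b·K_d/n = 1 + 1.95 × 0.18/0.26 = 2.350.
Sorption retards both mechanisms: v_R = v/R = 0.02383 m/day, D_R = D/R = 0.4230 m²/day.
Peak time from v_R²t² + 2D_R t − x² = 0: t = (√(D_R² + v_R²x²) − D_R)/v_R².
√(D_R² + v_R²x²) = √(0.4230² + 0.02383² × 27.4²) = 0.7780; v_R² = 0.0005679.
t = (0.7780 − 0.4230)/0.0005679 = 625 days.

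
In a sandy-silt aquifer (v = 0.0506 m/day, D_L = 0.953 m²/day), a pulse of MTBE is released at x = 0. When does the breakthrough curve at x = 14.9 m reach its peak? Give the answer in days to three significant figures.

102 days

For the 1D instantaneous-source solution, setting ∂C/∂t = 0 at fixed x gives v²t² + 2Dt − x² = 0, so t = (√(D² + v²x²) − D)/v².
√(D² + v²x²) = √(0.953² + 0.0506² × 14.9²) = 1.215; v² = 0.00256036.
t = (1.215 − 0.953)/0.00256036 = 102 days (vs. the pure-advection estimate x/v = 294 d).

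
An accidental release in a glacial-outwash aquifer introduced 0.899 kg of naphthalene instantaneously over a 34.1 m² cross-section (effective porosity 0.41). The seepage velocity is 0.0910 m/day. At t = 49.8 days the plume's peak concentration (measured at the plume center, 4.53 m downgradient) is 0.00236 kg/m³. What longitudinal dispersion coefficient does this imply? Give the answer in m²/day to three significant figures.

1.19 m²/day

At the plume center C_max = M/(n_e·A·√(4πDt)), so D = M²/(4πt·(n_e·A·C_max)²).
n_e·A·C_max = 0.41 × 34.1 × 0.00236 = 0.03300 kg/m.
D = 0.899²/(4π × 49.8 × 0.03300²) = 1.19 m²/day.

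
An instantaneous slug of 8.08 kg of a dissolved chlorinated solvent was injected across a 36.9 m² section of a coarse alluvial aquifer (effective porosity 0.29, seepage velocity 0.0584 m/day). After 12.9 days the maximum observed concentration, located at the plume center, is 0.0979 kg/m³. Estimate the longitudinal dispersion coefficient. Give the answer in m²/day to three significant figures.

At the plume center C_max = M/(n_e·A·√(4πDt)), so D = M²/(4πt·(n_e·A·C_max)²).
n_e·A·C_max = 0.29 × 36.9 × 0.0979 = 1.048 kg/m.
D = 8.08²/(4π × 12.9 × 1.048²) = 0.367 m²/day.

0.367 m²/day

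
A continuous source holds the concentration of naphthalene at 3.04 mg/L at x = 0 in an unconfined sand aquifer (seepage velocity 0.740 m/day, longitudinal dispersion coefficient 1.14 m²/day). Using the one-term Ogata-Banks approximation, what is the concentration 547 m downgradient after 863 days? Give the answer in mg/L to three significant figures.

For a continuous step input, C/C₀ ≈ ½·erfc((x−vt)/(2√(Dt))).
vt = 0.740 × 863 = 638.62 m and 2√(Dt) = 2√(1.14 × 863) = 62.73 m.
Argument (x−vt)/(2√(Dt)) = (547 − 638.62)/62.73 = -1.461; ½·erfc(-1.461) = 0.9806.
C = 3.04 × 0.9806 = 2.98 mg/L.

2.98 mg/L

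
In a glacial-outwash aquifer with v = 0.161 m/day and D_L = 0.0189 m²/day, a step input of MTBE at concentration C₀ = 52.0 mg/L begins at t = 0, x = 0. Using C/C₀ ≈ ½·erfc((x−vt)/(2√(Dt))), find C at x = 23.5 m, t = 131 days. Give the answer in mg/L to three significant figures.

7.25 mg/L

For a continuous step input, C/C₀ ≈ ½·erfc((x−vt)/(2√(Dt))).
vt = 0.161 × 131 = 21.091 m and 2√(Dt) = 2√(0.0189 × 131) = 3.147 m.
Argument (x−vt)/(2√(Dt)) = (23.5 − 21.091)/3.147 = 0.7655; ½·erfc(0.7655) = 0.1395.
C = 52.0 × 0.1395 = 7.25 mg/L.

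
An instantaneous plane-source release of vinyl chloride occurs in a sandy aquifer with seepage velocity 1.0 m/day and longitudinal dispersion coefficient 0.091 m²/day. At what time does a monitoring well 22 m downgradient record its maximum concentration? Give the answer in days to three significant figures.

21.9 days

For the 1D instantaneous-source solution, setting ∂C/∂t = 0 at fixed x gives v²t² + 2Dt − x² = 0, so t = (√(D² + v²x²) − D)/v².
√(D² + v²x²) = √(0.091² + 1.0² × 22²) = 22.00; v² = 1.
t = (22.00 − 0.091)/1 = 21.9 days (vs. the pure-advection estimate x/v = 22.0 d).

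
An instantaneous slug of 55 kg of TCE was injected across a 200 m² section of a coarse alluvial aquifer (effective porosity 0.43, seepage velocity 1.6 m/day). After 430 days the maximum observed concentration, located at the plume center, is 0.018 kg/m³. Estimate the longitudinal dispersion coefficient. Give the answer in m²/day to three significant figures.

0.234 m²/day

At the plume center C_max = M/(n_e·A·√(4πDt)), so D = M²/(4πt·(n_e·A·C_max)²).
n_e·A·C_max = 0.43 × 200 × 0.018 = 1.548 kg/m.
D = 55²/(4π × 430 × 1.548²) = 0.234 m²/day.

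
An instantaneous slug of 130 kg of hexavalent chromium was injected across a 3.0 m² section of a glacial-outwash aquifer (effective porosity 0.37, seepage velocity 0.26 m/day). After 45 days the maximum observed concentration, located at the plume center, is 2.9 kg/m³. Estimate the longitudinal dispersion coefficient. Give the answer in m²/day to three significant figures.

2.88 m²/day

At the plume center C_max = M/(n_e·A·√(4πDt)), so D = M²/(4πt·(n_e·A·C_max)²).
n_e·A·C_max = 0.37 × 3.0 × 2.9 = 3.219 kg/m.
D = 130²/(4π × 45 × 3.219²) = 2.88 m²/day.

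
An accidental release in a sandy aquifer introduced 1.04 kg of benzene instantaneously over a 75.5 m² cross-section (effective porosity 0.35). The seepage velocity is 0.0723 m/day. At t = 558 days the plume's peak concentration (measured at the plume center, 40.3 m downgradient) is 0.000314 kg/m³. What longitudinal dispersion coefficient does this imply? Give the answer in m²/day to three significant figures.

2.24 m²/day

At the plume center C_max = M/(n_e·A·√(4πDt)), so D = M²/(4πt·(n_e·A·C_max)²).
n_e·A·C_max = 0.35 × 75.5 × 0.000314 = 0.008297 kg/m.
D = 1.04²/(4π × 558 × 0.008297²) = 2.24 m²/day.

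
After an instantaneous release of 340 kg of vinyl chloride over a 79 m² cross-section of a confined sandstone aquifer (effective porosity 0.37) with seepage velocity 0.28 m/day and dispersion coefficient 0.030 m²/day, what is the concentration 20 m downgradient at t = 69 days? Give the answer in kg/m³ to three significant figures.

2.16 kg/m³

For an instantaneous plane source, C(x,t) = M/(n_e·A·√(4πDt)) · exp(−(x−vt)²/(4Dt)), with n_e·A the pore (flow) area.
Plume center vt = 0.28 × 69 = 19.32 m, so the well at 20 m is 0.68 m downgradient of the peak.
√(4πDt) = 5.100 m, giving peak height M/(n_e·A·√(4πDt)) = 340/(0.37 × 79 × 5.100) = 2.281 kg/m³.
(x−vt)²/(4Dt) = (0.68)²/(4 × 0.030 × 69) = 0.05585; exp(−0.05585) = 0.9457.
C = 2.281 × 0.9457 = 2.16 kg/m³.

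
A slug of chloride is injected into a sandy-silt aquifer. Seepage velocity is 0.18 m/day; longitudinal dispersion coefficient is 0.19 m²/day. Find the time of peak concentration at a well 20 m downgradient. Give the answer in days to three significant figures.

For the 1D instantaneous-source solution, setting ∂C/∂t = 0 at fixed x gives v²t² + 2Dt − x² = 0, so t = (√(D² + v²x²) − D)/v².
√(D² + v²x²) = √(0.19² + 0.18² × 20²) = 3.605; v² = 0.0324.
t = (3.605 − 0.19)/0.0324 = 105 days (vs. the pure-advection estimate x/v = 111 d).

105 days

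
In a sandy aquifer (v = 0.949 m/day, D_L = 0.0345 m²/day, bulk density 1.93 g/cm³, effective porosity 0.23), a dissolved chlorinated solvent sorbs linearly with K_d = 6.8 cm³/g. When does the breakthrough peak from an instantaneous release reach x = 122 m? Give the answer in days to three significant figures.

Retardation factor R = 1 + ρ_b·K_d/n = 1 + 1.93 × 6.8/0.23 = 58.06.
Sorption retards both mechanisms: v_R = v/R = 0.01635 m/day, D_R = D/R = 0.0005942 m²/day.
Peak time from v_R²t² + 2D_R t − x² = 0: t = (√(D_R² + v_R²x²) − D_R)/v_R².
√(D_R² + v_R²x²) = √(0.0005942² + 0.01635² × 122²) = 1.995; v_R² = 0.0002673.
t = (1.995 − 0.0005942)/0.0002673 = 7460 days.

7460 days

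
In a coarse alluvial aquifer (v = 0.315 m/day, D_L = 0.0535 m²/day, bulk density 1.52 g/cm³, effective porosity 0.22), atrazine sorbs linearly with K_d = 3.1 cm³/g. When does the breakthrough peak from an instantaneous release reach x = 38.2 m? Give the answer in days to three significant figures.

Retardation factor R = 1 + ρ_b·K_d/n = 1 + 1.52 × 3.1/0.22 = 22.42.
Sorption retards both mechanisms: v_R = v/R = 0.01405 m/day, D_R = D/R = 0.002386 m²/day.
Peak time from v_R²t² + 2D_R t − x² = 0: t = (√(D_R² + v_R²x²) − D_R)/v_R².
√(D_R² + v_R²x²) = √(0.002386² + 0.01405² × 38.2²) = 0.5367; v_R² = 0.0001974.
t = (0.5367 − 0.002386)/0.0001974 = 2710 days.

2710 days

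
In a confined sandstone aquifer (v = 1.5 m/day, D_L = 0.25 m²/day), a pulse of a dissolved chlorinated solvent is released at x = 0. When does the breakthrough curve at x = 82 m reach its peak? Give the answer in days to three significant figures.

For the 1D instantaneous-source solution, setting ∂C/∂t = 0 at fixed x gives v²t² + 2Dt − x² = 0, so t = (√(D² + v²x²) − D)/v².
√(D² + v²x²) = √(0.25² + 1.5² × 82²) = 123.0; v² = 2.25.
t = (123.0 − 0.25)/2.25 = 54.6 days (vs. the pure-advection estimate x/v = 54.7 d).

54.6 days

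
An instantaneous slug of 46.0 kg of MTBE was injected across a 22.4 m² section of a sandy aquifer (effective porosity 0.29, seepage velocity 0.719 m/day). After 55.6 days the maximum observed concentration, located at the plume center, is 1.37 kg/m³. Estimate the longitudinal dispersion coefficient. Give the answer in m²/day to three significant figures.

At the plume center C_max = M/(n_e·A·√(4πDt)), so D = M²/(4πt·(n_e·A·C_max)²).
n_e·A·C_max = 0.29 × 22.4 × 1.37 = 8.900 kg/m.
D = 46.0²/(4π × 55.6 × 8.900²) = 0.0382 m²/day.

0.0382 m²/day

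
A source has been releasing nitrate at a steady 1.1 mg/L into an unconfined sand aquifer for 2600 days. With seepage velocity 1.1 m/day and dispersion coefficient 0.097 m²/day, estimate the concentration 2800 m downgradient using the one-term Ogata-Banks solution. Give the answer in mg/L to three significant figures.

For a continuous step input, C/C₀ ≈ ½·erfc((x−vt)/(2√(Dt))).
vt = 1.1 × 2600 = 2860 m and 2√(Dt) = 2√(0.097 × 2600) = 31.76 m.
Argument (x−vt)/(2√(Dt)) = (2800 − 2860)/31.76 = -1.889; ½·erfc(-1.889) = 0.9962.
C = 1.1 × 0.9962 = 1.10 mg/L.

1.10 mg/L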